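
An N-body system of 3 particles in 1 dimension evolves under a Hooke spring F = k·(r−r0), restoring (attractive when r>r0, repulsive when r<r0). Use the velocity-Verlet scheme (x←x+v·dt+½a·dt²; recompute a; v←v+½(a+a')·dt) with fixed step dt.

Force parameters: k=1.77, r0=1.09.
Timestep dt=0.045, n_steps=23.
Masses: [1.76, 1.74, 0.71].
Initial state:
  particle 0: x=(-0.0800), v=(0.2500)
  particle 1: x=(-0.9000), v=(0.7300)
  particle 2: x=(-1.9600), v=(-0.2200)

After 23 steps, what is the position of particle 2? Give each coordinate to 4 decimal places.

(-1.1386)

step 0: x0=(-0.0800) x1=(-0.9000) x2=(-1.9600)
step 1: x0=(-0.0693) x1=(-0.8674) x2=(-1.9680)
step 2: x0=(-0.0596) x1=(-0.8354) x2=(-1.9718)
step 3: x0=(-0.0510) x1=(-0.8042) x2=(-1.9713)
step 4: x0=(-0.0433) x1=(-0.7738) x2=(-1.9662)
step 5: x0=(-0.0367) x1=(-0.7444) x2=(-1.9563)
step 6: x0=(-0.0309) x1=(-0.7160) x2=(-1.9417)
step 7: x0=(-0.0260) x1=(-0.6887) x2=(-1.9222)
step 8: x0=(-0.0219) x1=(-0.6626) x2=(-1.8979)
step 9: x0=(-0.0184) x1=(-0.6377) x2=(-1.8690)
step 10: x0=(-0.0156) x1=(-0.6141) x2=(-1.8354)
step 11: x0=(-0.0132) x1=(-0.5918) x2=(-1.7976)
step 12: x0=(-0.0112) x1=(-0.5707) x2=(-1.7556)
step 13: x0=(-0.0095) x1=(-0.5510) x2=(-1.7099)
step 14: x0=(-0.0078) x1=(-0.5325) x2=(-1.6607)
step 15: x0=(-0.0062) x1=(-0.5152) x2=(-1.6085)
step 16: x0=(-0.0044) x1=(-0.4992) x2=(-1.5537)
step 17: x0=(-0.0024) x1=(-0.4843) x2=(-1.4967)
step 18: x0=(0.0001) x1=(-0.4705) x2=(-1.4381)
step 19: x0=(0.0031) x1=(-0.4578) x2=(-1.3784)
step 20: x0=(0.0068) x1=(-0.4459) x2=(-1.3180)
step 21: x0=(0.0113) x1=(-0.4350) x2=(-1.2576)
step 22: x0=(0.0168) x1=(-0.4248) x2=(-1.1976)
step 23: x0=(0.0233) x1=(-0.4153) x2=(-1.1386)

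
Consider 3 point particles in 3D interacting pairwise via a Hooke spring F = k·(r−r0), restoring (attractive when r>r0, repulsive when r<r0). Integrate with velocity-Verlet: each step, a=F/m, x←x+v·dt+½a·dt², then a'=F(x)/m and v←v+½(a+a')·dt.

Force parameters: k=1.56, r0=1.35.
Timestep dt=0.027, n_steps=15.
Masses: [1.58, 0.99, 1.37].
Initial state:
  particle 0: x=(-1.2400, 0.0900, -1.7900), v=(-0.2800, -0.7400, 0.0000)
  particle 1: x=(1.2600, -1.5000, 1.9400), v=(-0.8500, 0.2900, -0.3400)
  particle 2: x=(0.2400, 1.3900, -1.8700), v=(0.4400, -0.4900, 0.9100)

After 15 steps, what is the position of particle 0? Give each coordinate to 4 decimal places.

step 0: x0=(-1.2400, 0.0900, -1.7900) x1=(1.2600, -1.5000, 1.9400) x2=(0.2400, 1.3900, -1.8700)
step 1: x0=(-1.2467, 0.0698, -1.7890) x1=(1.2356, -1.4903, 1.9277) x2=(0.2520, 1.3757, -1.8443)
step 2: x0=(-1.2519, 0.0490, -1.7862) x1=(1.2083, -1.4770, 1.9092) x2=(0.2642, 1.3594, -1.8163)
step 3: x0=(-1.2554, 0.0278, -1.7815) x1=(1.1783, -1.4600, 1.8847) x2=(0.2765, 1.3410, -1.7861)
step 4: x0=(-1.2573, 0.0061, -1.7748) x1=(1.1455, -1.4396, 1.8541) x2=(0.2890, 1.3206, -1.7537)
step 5: x0=(-1.2576, -0.0160, -1.7664) x1=(1.1101, -1.4158, 1.8177) x2=(0.3015, 1.2982, -1.7191)
step 6: x0=(-1.2563, -0.0384, -1.7561) x1=(1.0721, -1.3886, 1.7755) x2=(0.3140, 1.2739, -1.6826)
step 7: x0=(-1.2535, -0.0612, -1.7440) x1=(1.0317, -1.3582, 1.7277) x2=(0.3266, 1.2477, -1.6440)
step 8: x0=(-1.2491, -0.0844, -1.7302) x1=(0.9889, -1.3248, 1.6745) x2=(0.3391, 1.2196, -1.6036)
step 9: x0=(-1.2433, -0.1078, -1.7147) x1=(0.9438, -1.2884, 1.6161) x2=(0.3515, 1.1897, -1.5614)
step 10: x0=(-1.2360, -0.1315, -1.6975) x1=(0.8966, -1.2491, 1.5527) x2=(0.3638, 1.1580, -1.5174)
step 11: x0=(-1.2273, -0.1554, -1.6787) x1=(0.8473, -1.2072, 1.4845) x2=(0.3759, 1.1247, -1.4718)
step 12: x0=(-1.2172, -0.1795, -1.6584) x1=(0.7962, -1.1628, 1.4117) x2=(0.3878, 1.0897, -1.4247)
step 13: x0=(-1.2058, -0.2037, -1.6366) x1=(0.7432, -1.1160, 1.3345) x2=(0.3995, 1.0532, -1.3762)
step 14: x0=(-1.1931, -0.2280, -1.6134) x1=(0.6886, -1.0670, 1.2533) x2=(0.4108, 1.0153, -1.3264)
step 15: x0=(-1.1791, -0.2524, -1.5888) x1=(0.6325, -1.0160, 1.1683) x2=(0.4219, 0.9760, -1.2754)

(-1.1791, -0.2524, -1.5888)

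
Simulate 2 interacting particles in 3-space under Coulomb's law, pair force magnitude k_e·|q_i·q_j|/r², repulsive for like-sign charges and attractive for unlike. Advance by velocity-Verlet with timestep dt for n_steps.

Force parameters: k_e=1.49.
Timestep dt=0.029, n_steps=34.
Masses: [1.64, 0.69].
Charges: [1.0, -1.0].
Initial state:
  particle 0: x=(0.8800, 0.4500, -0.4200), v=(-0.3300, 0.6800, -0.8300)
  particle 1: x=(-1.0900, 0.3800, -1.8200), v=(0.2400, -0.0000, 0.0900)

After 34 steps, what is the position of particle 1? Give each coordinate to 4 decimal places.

step 0: x0=(0.8800, 0.4500, -0.4200) x1=(-1.0900, 0.3800, -1.8200)
step 1: x0=(0.8704, 0.4697, -0.4441) x1=(-1.0829, 0.3800, -1.8173)
step 2: x0=(0.8606, 0.4894, -0.4683) x1=(-1.0756, 0.3800, -1.8144)
step 3: x0=(0.8508, 0.5091, -0.4926) x1=(-1.0680, 0.3801, -1.8113)
step 4: x0=(0.8408, 0.5288, -0.5169) x1=(-1.0601, 0.3801, -1.8081)
step 5: x0=(0.8308, 0.5485, -0.5413) x1=(-1.0519, 0.3802, -1.8046)
step 6: x0=(0.8206, 0.5682, -0.5658) x1=(-1.0434, 0.3803, -1.8010)
step 7: x0=(0.8102, 0.5879, -0.5904) x1=(-1.0347, 0.3804, -1.7972)
step 8: x0=(0.7998, 0.6075, -0.6151) x1=(-1.0256, 0.3806, -1.7931)
step 9: x0=(0.7892, 0.6272, -0.6398) x1=(-1.0162, 0.3808, -1.7889)
step 10: x0=(0.7784, 0.6468, -0.6647) x1=(-1.0065, 0.3810, -1.7844)
step 11: x0=(0.7676, 0.6664, -0.6896) x1=(-0.9964, 0.3813, -1.7797)
step 12: x0=(0.7566, 0.6859, -0.7147) x1=(-0.9860, 0.3817, -1.7748)
step 13: x0=(0.7454, 0.7055, -0.7398) x1=(-0.9753, 0.3821, -1.7697)
step 14: x0=(0.7341, 0.7250, -0.7650) x1=(-0.9641, 0.3826, -1.7644)
step 15: x0=(0.7226, 0.7445, -0.7903) x1=(-0.9526, 0.3831, -1.7588)
step 16: x0=(0.7109, 0.7639, -0.8157) x1=(-0.9407, 0.3838, -1.7531)
step 17: x0=(0.6991, 0.7833, -0.8412) x1=(-0.9283, 0.3845, -1.7470)
step 18: x0=(0.6871, 0.8027, -0.8668) x1=(-0.9156, 0.3854, -1.7408)
step 19: x0=(0.6749, 0.8220, -0.8925) x1=(-0.9024, 0.3864, -1.7343)
step 20: x0=(0.6625, 0.8413, -0.9183) x1=(-0.8887, 0.3874, -1.7275)
step 21: x0=(0.6499, 0.8605, -0.9443) x1=(-0.8746, 0.3887, -1.7205)
step 22: x0=(0.6371, 0.8796, -0.9703) x1=(-0.8599, 0.3901, -1.7133)
step 23: x0=(0.6241, 0.8987, -0.9964) x1=(-0.8448, 0.3916, -1.7058)
step 24: x0=(0.6108, 0.9177, -1.0226) x1=(-0.8291, 0.3934, -1.6980)
step 25: x0=(0.5973, 0.9366, -1.0490) x1=(-0.8128, 0.3953, -1.6900)
step 26: x0=(0.5836, 0.9554, -1.0755) x1=(-0.7960, 0.3975, -1.6817)
step 27: x0=(0.5697, 0.9741, -1.1020) x1=(-0.7786, 0.3999, -1.6732)
step 28: x0=(0.5554, 0.9927, -1.1287) x1=(-0.7605, 0.4025, -1.6643)
step 29: x0=(0.5409, 1.0111, -1.1555) x1=(-0.7418, 0.4055, -1.6553)
step 30: x0=(0.5261, 1.0295, -1.1824) x1=(-0.7224, 0.4088, -1.6459)
step 31: x0=(0.5110, 1.0477, -1.2094) x1=(-0.7023, 0.4125, -1.6363)
step 32: x0=(0.4956, 1.0657, -1.2366) x1=(-0.6814, 0.4165, -1.6264)
step 33: x0=(0.4798, 1.0835, -1.2638) x1=(-0.6598, 0.4210, -1.6163)
step 34: x0=(0.4637, 1.1012, -1.2911) x1=(-0.6374, 0.4259, -1.6059)

(-0.6374, 0.4259, -1.6059)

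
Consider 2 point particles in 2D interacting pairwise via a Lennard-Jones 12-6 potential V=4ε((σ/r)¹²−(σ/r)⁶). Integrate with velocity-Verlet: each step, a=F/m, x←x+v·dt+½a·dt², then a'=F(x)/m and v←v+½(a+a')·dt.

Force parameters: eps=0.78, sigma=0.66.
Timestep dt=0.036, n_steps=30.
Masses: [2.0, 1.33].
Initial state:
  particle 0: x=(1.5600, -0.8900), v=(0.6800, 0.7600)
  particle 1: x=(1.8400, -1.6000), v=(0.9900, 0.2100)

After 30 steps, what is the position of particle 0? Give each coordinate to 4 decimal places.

step 0: x0=(1.5600, -0.8900) x1=(1.8400, -1.6000)
step 1: x0=(1.5847, -0.8631) x1=(1.8753, -1.5917)
step 2: x0=(1.6099, -0.8378) x1=(1.9098, -1.5811)
step 3: x0=(1.6359, -0.8140) x1=(1.9432, -1.5681)
step 4: x0=(1.6625, -0.7920) x1=(1.9757, -1.5525)
step 5: x0=(1.6898, -0.7717) x1=(2.0070, -1.5344)
step 6: x0=(1.7179, -0.7530) x1=(2.0373, -1.5138)
step 7: x0=(1.7466, -0.7361) x1=(2.0666, -1.4905)
step 8: x0=(1.7760, -0.7208) x1=(2.0947, -1.4648)
step 9: x0=(1.8062, -0.7072) x1=(2.1218, -1.4365)
step 10: x0=(1.8371, -0.6952) x1=(2.1479, -1.4059)
step 11: x0=(1.8685, -0.6845) x1=(2.1731, -1.3733)
step 12: x0=(1.9002, -0.6744) x1=(2.1979, -1.3398)
step 13: x0=(1.9315, -0.6635) x1=(2.2232, -1.3075)
step 14: x0=(1.9613, -0.6492) x1=(2.2508, -1.2803)
step 15: x0=(1.9886, -0.6293) x1=(2.2823, -1.2614)
step 16: x0=(2.0135, -0.6045) x1=(2.3173, -1.2501)
step 17: x0=(2.0372, -0.5772) x1=(2.3540, -1.2425)
step 18: x0=(2.0609, -0.5496) x1=(2.3909, -1.2352)
step 19: x0=(2.0850, -0.5230) x1=(2.4271, -1.2266)
step 20: x0=(2.1098, -0.4977) x1=(2.4623, -1.2159)
step 21: x0=(2.1353, -0.4741) x1=(2.4964, -1.2027)
step 22: x0=(2.1617, -0.4520) x1=(2.5292, -1.1871)
step 23: x0=(2.1888, -0.4316) x1=(2.5608, -1.1691)
step 24: x0=(2.2168, -0.4129) x1=(2.5911, -1.1486)
step 25: x0=(2.2457, -0.3958) x1=(2.6202, -1.1256)
step 26: x0=(2.2754, -0.3803) x1=(2.6480, -1.1002)
step 27: x0=(2.3059, -0.3665) x1=(2.6746, -1.0723)
step 28: x0=(2.3372, -0.3541) x1=(2.7000, -1.0421)
step 29: x0=(2.3692, -0.3431) x1=(2.7243, -1.0100)
step 30: x0=(2.4016, -0.3328) x1=(2.7481, -0.9768)

(2.4016, -0.3328)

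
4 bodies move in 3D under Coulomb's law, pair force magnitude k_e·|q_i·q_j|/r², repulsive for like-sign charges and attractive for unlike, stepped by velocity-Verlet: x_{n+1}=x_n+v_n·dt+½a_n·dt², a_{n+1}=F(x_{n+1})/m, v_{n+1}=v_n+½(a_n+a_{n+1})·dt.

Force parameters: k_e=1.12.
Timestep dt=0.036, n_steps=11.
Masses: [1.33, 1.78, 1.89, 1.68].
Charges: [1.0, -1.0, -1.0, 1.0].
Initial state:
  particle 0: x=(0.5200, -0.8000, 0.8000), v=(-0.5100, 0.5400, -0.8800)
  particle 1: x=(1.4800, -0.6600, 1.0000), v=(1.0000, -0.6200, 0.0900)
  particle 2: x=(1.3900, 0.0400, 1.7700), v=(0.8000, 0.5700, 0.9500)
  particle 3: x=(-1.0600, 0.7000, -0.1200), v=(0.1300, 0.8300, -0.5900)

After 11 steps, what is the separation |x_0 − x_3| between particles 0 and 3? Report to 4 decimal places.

2.2899

step 0: x0=(0.5200, -0.8000, 0.8000) x1=(1.4800, -0.6600, 1.0000) x2=(1.3900, 0.0400, 1.7700) x3=(-1.0600, 0.7000, -0.1200)
step 1: x0=(0.5024, -0.7804, 0.7686) x1=(1.5156, -0.6826, 1.0029) x2=(1.4187, 0.0607, 1.8043) x3=(-1.0553, 0.7299, -0.1412)
step 2: x0=(0.4861, -0.7607, 0.7378) x1=(1.5505, -0.7057, 1.0050) x2=(1.4470, 0.0816, 1.8389) x3=(-1.0506, 0.7598, -0.1624)
step 3: x0=(0.4710, -0.7408, 0.7075) x1=(1.5847, -0.7292, 1.0066) x2=(1.4751, 0.1029, 1.8737) x3=(-1.0458, 0.7898, -0.1836)
step 4: x0=(0.4571, -0.7209, 0.6778) x1=(1.6183, -0.7531, 1.0075) x2=(1.5030, 0.1244, 1.9086) x3=(-1.0410, 0.8199, -0.2048)
step 5: x0=(0.4442, -0.7010, 0.6485) x1=(1.6513, -0.7773, 1.0079) x2=(1.5306, 0.1462, 1.9437) x3=(-1.0362, 0.8500, -0.2259)
step 6: x0=(0.4322, -0.6811, 0.6198) x1=(1.6838, -0.8017, 1.0078) x2=(1.5581, 0.1681, 1.9789) x3=(-1.0314, 0.8801, -0.2471)
step 7: x0=(0.4212, -0.6613, 0.5915) x1=(1.7159, -0.8264, 1.0072) x2=(1.5853, 0.1903, 2.0142) x3=(-1.0266, 0.9103, -0.2682)
step 8: x0=(0.4110, -0.6416, 0.5636) x1=(1.7476, -0.8513, 1.0062) x2=(1.6123, 0.2127, 2.0496) x3=(-1.0218, 0.9406, -0.2893)
step 9: x0=(0.4015, -0.6220, 0.5361) x1=(1.7788, -0.8763, 1.0048) x2=(1.6392, 0.2353, 2.0851) x3=(-1.0170, 0.9709, -0.3104)
step 10: x0=(0.3928, -0.6025, 0.5091) x1=(1.8097, -0.9015, 1.0031) x2=(1.6659, 0.2580, 2.1207) x3=(-1.0122, 1.0013, -0.3316)
step 11: x0=(0.3848, -0.5832, 0.4825) x1=(1.8402, -0.9268, 1.0009) x2=(1.6925, 0.2809, 2.1563) x3=(-1.0073, 1.0318, -0.3527)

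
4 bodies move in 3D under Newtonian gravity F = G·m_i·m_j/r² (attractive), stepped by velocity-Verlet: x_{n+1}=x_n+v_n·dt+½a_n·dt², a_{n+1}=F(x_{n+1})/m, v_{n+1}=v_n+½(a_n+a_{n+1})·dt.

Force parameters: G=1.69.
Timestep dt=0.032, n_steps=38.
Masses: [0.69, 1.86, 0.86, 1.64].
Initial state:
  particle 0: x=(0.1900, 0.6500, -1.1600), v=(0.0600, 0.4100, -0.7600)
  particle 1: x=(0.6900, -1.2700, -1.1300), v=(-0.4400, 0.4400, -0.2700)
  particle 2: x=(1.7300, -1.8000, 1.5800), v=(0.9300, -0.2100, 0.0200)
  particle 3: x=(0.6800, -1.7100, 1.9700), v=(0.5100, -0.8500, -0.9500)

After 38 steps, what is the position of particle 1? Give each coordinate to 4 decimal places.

(0.2059, -0.5751, -1.2034)

step 0: x0=(0.1900, 0.6500, -1.1600) x1=(0.6900, -1.2700, -1.1300) x2=(1.7300, -1.8000, 1.5800) x3=(0.6800, -1.7100, 1.9700)
step 1: x0=(0.1921, 0.6626, -1.1842) x1=(0.6759, -1.2558, -1.1384) x2=(1.7586, -1.8066, 1.5808) x3=(0.6969, -1.7372, 1.9392)
step 2: x0=(0.1944, 0.6743, -1.2082) x1=(0.6618, -1.2414, -1.1464) x2=(1.7850, -1.8129, 1.5820) x3=(0.7148, -1.7644, 1.9076)
step 3: x0=(0.1969, 0.6850, -1.2320) x1=(0.6477, -1.2268, -1.1540) x2=(1.8090, -1.8190, 1.5835) x3=(0.7339, -1.7915, 1.8753)
step 4: x0=(0.1997, 0.6948, -1.2555) x1=(0.6336, -1.2119, -1.1611) x2=(1.8306, -1.8250, 1.5852) x3=(0.7542, -1.8186, 1.8423)
step 5: x0=(0.2028, 0.7035, -1.2788) x1=(0.6195, -1.1969, -1.1678) x2=(1.8499, -1.8308, 1.5870) x3=(0.7755, -1.8455, 1.8087)
step 6: x0=(0.2061, 0.7113, -1.3018) x1=(0.6054, -1.1816, -1.1741) x2=(1.8666, -1.8365, 1.5890) x3=(0.7981, -1.8723, 1.7744)
step 7: x0=(0.2096, 0.7181, -1.3246) x1=(0.5913, -1.1661, -1.1799) x2=(1.8809, -1.8422, 1.5911) x3=(0.8219, -1.8989, 1.7394)
step 8: x0=(0.2134, 0.7238, -1.3472) x1=(0.5773, -1.1505, -1.1854) x2=(1.8925, -1.8479, 1.5932) x3=(0.8469, -1.9254, 1.7039)
step 9: x0=(0.2174, 0.7286, -1.3695) x1=(0.5633, -1.1346, -1.1904) x2=(1.9014, -1.8537, 1.5952) x3=(0.8732, -1.9516, 1.6679)
step 10: x0=(0.2216, 0.7323, -1.3915) x1=(0.5493, -1.1185, -1.1951) x2=(1.9075, -1.8597, 1.5970) x3=(0.9009, -1.9775, 1.6313)
step 11: x0=(0.2260, 0.7350, -1.4133) x1=(0.5353, -1.1022, -1.1993) x2=(1.9107, -1.8658, 1.5987) x3=(0.9299, -2.0031, 1.5944)
step 12: x0=(0.2307, 0.7366, -1.4348) x1=(0.5214, -1.0857, -1.2032) x2=(1.9110, -1.8723, 1.6000) x3=(0.9604, -2.0283, 1.5570)
step 13: x0=(0.2355, 0.7372, -1.4560) x1=(0.5076, -1.0691, -1.2067) x2=(1.9080, -1.8791, 1.6009) x3=(0.9923, -2.0532, 1.5193)
step 14: x0=(0.2406, 0.7366, -1.4769) x1=(0.4938, -1.0522, -1.2098) x2=(1.9017, -1.8864, 1.6011) x3=(1.0259, -2.0775, 1.4814)
step 15: x0=(0.2458, 0.7350, -1.4974) x1=(0.4801, -1.0351, -1.2125) x2=(1.8919, -1.8943, 1.6006) x3=(1.0611, -2.1012, 1.4433)
step 16: x0=(0.2512, 0.7323, -1.5177) x1=(0.4665, -1.0178, -1.2148) x2=(1.8784, -1.9030, 1.5991) x3=(1.0982, -2.1244, 1.4051)
step 17: x0=(0.2568, 0.7284, -1.5376) x1=(0.4529, -1.0003, -1.2168) x2=(1.8609, -1.9127, 1.5964) x3=(1.1371, -2.1467, 1.3671)
step 18: x0=(0.2626, 0.7233, -1.5571) x1=(0.4395, -0.9827, -1.2185) x2=(1.8391, -1.9235, 1.5921) x3=(1.1781, -2.1682, 1.3294)
step 19: x0=(0.2686, 0.7170, -1.5763) x1=(0.4262, -0.9648, -1.2198) x2=(1.8128, -1.9359, 1.5857) x3=(1.2213, -2.1886, 1.2922)
step 20: x0=(0.2747, 0.7096, -1.5951) x1=(0.4129, -0.9467, -1.2208) x2=(1.7816, -1.9502, 1.5767) x3=(1.2668, -2.2077, 1.2558)
step 21: x0=(0.2809, 0.7009, -1.6135) x1=(0.3999, -0.9284, -1.2214) x2=(1.7451, -1.9669, 1.5641) x3=(1.3149, -2.2253, 1.2208)
step 22: x0=(0.2874, 0.6909, -1.6315) x1=(0.3869, -0.9099, -1.2218) x2=(1.7031, -1.9867, 1.5470) x3=(1.3657, -2.2409, 1.1877)
step 23: x0=(0.2939, 0.6797, -1.6490) x1=(0.3741, -0.8911, -1.2219) x2=(1.6553, -2.0107, 1.5235) x3=(1.4194, -2.2541, 1.1573)
step 24: x0=(0.3006, 0.6671, -1.6660) x1=(0.3614, -0.8721, -1.2217) x2=(1.6020, -2.0400, 1.4914) x3=(1.4756, -2.2642, 1.1310)
step 25: x0=(0.3074, 0.6532, -1.6825) x1=(0.3489, -0.8529, -1.2212) x2=(1.5444, -2.0765, 1.4472) x3=(1.5339, -2.2702, 1.1106)
step 26: x0=(0.3143, 0.6378, -1.6985) x1=(0.3365, -0.8335, -1.2205) x2=(1.4862, -2.1222, 1.3864) x3=(1.5923, -2.2711, 1.0983)
step 27: x0=(0.3213, 0.6211, -1.7139) x1=(0.3244, -0.8137, -1.2196) x2=(1.4354, -2.1784, 1.3047) x3=(1.6466, -2.2662, 1.0965)
step 28: x0=(0.3283, 0.6028, -1.7287) x1=(0.3124, -0.7937, -1.2186) x2=(1.4047, -2.2428, 1.2027) x3=(1.6901, -2.2567, 1.1049)
step 29: x0=(0.3354, 0.5830, -1.7428) x1=(0.3006, -0.7735, -1.2173) x2=(1.4033, -2.3084, 1.0903) x3=(1.7179, -2.2462, 1.1182)
step 30: x0=(0.3426, 0.5616, -1.7562) x1=(0.2891, -0.7529, -1.2159) x2=(1.4284, -2.3685, 0.9800) x3=(1.7316, -2.2383, 1.1300)
step 31: x0=(0.3498, 0.5386, -1.7688) x1=(0.2777, -0.7320, -1.2144) x2=(1.4715, -2.4206, 0.8782) x3=(1.7356, -2.2342, 1.1369)
step 32: x0=(0.3569, 0.5139, -1.7807) x1=(0.2666, -0.7107, -1.2127) x2=(1.5250, -2.4649, 0.7866) x3=(1.7339, -2.2339, 1.1380)
step 33: x0=(0.3640, 0.4875, -1.7916) x1=(0.2558, -0.6892, -1.2111) x2=(1.5841, -2.5027, 0.7042) x3=(1.7290, -2.2367, 1.1338)
step 34: x0=(0.3711, 0.4592, -1.8015) x1=(0.2452, -0.6672, -1.2094) x2=(1.6458, -2.5350, 0.6300) x3=(1.7225, -2.2420, 1.1249)
step 35: x0=(0.3780, 0.4290, -1.8103) x1=(0.2349, -0.6448, -1.2077) x2=(1.7084, -2.5627, 0.5626) x3=(1.7152, -2.2493, 1.1119)
step 36: x0=(0.3848, 0.3968, -1.8180) x1=(0.2249, -0.6221, -1.2061) x2=(1.7708, -2.5866, 0.5012) x3=(1.7077, -2.2583, 1.0954)
step 37: x0=(0.3913, 0.3626, -1.8243) x1=(0.2152, -0.5988, -1.2047) x2=(1.8326, -2.6073, 0.4449) x3=(1.7003, -2.2686, 1.0759)
step 38: x0=(0.3976, 0.3262, -1.8292) x1=(0.2059, -0.5751, -1.2034) x2=(1.8931, -2.6253, 0.3930) x3=(1.6933, -2.2800, 1.0537)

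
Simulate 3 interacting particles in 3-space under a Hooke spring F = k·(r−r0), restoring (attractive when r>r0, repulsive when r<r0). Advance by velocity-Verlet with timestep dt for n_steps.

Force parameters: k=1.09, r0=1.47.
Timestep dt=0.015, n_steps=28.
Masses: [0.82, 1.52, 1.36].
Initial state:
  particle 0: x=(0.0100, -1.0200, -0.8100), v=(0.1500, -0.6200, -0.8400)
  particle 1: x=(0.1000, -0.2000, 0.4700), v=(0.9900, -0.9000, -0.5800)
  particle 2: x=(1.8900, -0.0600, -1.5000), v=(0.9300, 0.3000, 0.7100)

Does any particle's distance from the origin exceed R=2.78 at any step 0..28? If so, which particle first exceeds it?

no

step 0: x0=(0.0100, -1.0200, -0.8100) x1=(0.1000, -0.2000, 0.4700) x2=(1.8900, -0.0600, -1.5000)
step 1: x0=(0.0123, -1.0292, -0.8226) x1=(0.1149, -0.2135, 0.4612) x2=(1.9038, -0.0555, -1.4892)
step 2: x0=(0.0149, -1.0384, -0.8353) x1=(0.1300, -0.2270, 0.4523) x2=(1.9174, -0.0511, -1.4783)
step 3: x0=(0.0176, -1.0474, -0.8480) x1=(0.1451, -0.2405, 0.4432) x2=(1.9307, -0.0468, -1.4672)
step 4: x0=(0.0206, -1.0563, -0.8608) x1=(0.1604, -0.2539, 0.4340) x2=(1.9437, -0.0426, -1.4558)
step 5: x0=(0.0237, -1.0651, -0.8737) x1=(0.1758, -0.2674, 0.4247) x2=(1.9565, -0.0384, -1.4443)
step 6: x0=(0.0270, -1.0738, -0.8865) x1=(0.1914, -0.2809, 0.4152) x2=(1.9690, -0.0343, -1.4326)
step 7: x0=(0.0306, -1.0824, -0.8994) x1=(0.2071, -0.2943, 0.4056) x2=(1.9813, -0.0304, -1.4207)
step 8: x0=(0.0343, -1.0908, -0.9124) x1=(0.2228, -0.3077, 0.3958) x2=(1.9933, -0.0265, -1.4087)
step 9: x0=(0.0383, -1.0991, -0.9254) x1=(0.2387, -0.3211, 0.3859) x2=(2.0050, -0.0226, -1.3965)
step 10: x0=(0.0425, -1.1073, -0.9384) x1=(0.2548, -0.3345, 0.3759) x2=(2.0165, -0.0189, -1.3841)
step 11: x0=(0.0469, -1.1154, -0.9515) x1=(0.2709, -0.3479, 0.3657) x2=(2.0277, -0.0153, -1.3715)
step 12: x0=(0.0515, -1.1233, -0.9646) x1=(0.2872, -0.3613, 0.3554) x2=(2.0386, -0.0118, -1.3588)
step 13: x0=(0.0563, -1.1312, -0.9777) x1=(0.3035, -0.3747, 0.3450) x2=(2.0493, -0.0083, -1.3460)
step 14: x0=(0.0614, -1.1388, -0.9908) x1=(0.3200, -0.3880, 0.3345) x2=(2.0598, -0.0050, -1.3330)
step 15: x0=(0.0667, -1.1464, -1.0039) x1=(0.3366, -0.4013, 0.3239) x2=(2.0700, -0.0018, -1.3198)
step 16: x0=(0.0722, -1.1538, -1.0171) x1=(0.3533, -0.4146, 0.3131) x2=(2.0799, 0.0014, -1.3066)
step 17: x0=(0.0779, -1.1610, -1.0303) x1=(0.3701, -0.4279, 0.3023) x2=(2.0896, 0.0044, -1.2931)
step 18: x0=(0.0839, -1.1681, -1.0435) x1=(0.3870, -0.4411, 0.2913) x2=(2.0990, 0.0073, -1.2796)
step 19: x0=(0.0900, -1.1751, -1.0566) x1=(0.4040, -0.4544, 0.2802) x2=(2.1081, 0.0101, -1.2659)
step 20: x0=(0.0965, -1.1820, -1.0698) x1=(0.4211, -0.4676, 0.2690) x2=(2.1171, 0.0128, -1.2522)
step 21: x0=(0.1031, -1.1886, -1.0830) x1=(0.4383, -0.4808, 0.2578) x2=(2.1257, 0.0154, -1.2383)
step 22: x0=(0.1100, -1.1952, -1.0962) x1=(0.4556, -0.4939, 0.2464) x2=(2.1341, 0.0178, -1.2243)
step 23: x0=(0.1171, -1.2016, -1.1094) x1=(0.4730, -0.5071, 0.2349) x2=(2.1423, 0.0202, -1.2101)
step 24: x0=(0.1245, -1.2078, -1.1226) x1=(0.4905, -0.5202, 0.2233) x2=(2.1502, 0.0224, -1.1959)
step 25: x0=(0.1321, -1.2139, -1.1357) x1=(0.5081, -0.5333, 0.2116) x2=(2.1579, 0.0245, -1.1816)
step 26: x0=(0.1399, -1.2198, -1.1488) x1=(0.5257, -0.5464, 0.1999) x2=(2.1654, 0.0265, -1.1672)
step 27: x0=(0.1479, -1.2256, -1.1620) x1=(0.5435, -0.5594, 0.1881) x2=(2.1726, 0.0284, -1.1528)
step 28: x0=(0.1563, -1.2313, -1.1751) x1=(0.5613, -0.5724, 0.1761) x2=(2.1795, 0.0301, -1.1382)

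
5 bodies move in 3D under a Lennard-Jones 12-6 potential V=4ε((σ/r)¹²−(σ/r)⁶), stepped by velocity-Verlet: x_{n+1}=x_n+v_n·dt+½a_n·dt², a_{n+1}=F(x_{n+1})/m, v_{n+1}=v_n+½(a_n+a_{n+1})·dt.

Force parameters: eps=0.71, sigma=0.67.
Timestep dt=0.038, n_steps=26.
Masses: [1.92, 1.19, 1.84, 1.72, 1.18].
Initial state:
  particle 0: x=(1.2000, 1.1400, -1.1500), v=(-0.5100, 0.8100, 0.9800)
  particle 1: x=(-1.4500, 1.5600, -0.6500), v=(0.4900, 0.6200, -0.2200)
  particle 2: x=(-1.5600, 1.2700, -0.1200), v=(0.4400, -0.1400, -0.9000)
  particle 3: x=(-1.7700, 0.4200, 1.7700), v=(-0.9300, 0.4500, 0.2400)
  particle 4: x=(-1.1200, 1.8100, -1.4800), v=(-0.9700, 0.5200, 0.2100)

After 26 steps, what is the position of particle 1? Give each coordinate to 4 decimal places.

(-1.1926, 2.2306, 0.0890)

step 0: x0=(1.2000, 1.1400, -1.1500) x1=(-1.4500, 1.5600, -0.6500) x2=(-1.5600, 1.2700, -0.1200) x3=(-1.7700, 0.4200, 1.7700) x4=(-1.1200, 1.8100, -1.4800)
step 1: x0=(1.1806, 1.1708, -1.1128) x1=(-1.4189, 1.6157, -0.7176) x2=(-1.5511, 1.2441, -0.1166) x3=(-1.8053, 0.4371, 1.7791) x4=(-1.1573, 1.8294, -1.4710)
step 2: x0=(1.1612, 1.2016, -1.0755) x1=(-1.3857, 1.6752, -0.7928) x2=(-1.5428, 1.2163, -0.1101) x3=(-1.8407, 0.4542, 1.7882) x4=(-1.1956, 1.8480, -1.4590)
step 3: x0=(1.1418, 1.2323, -1.0383) x1=(-1.3551, 1.7313, -0.8588) x2=(-1.5342, 1.1895, -0.1052) x3=(-1.8760, 0.4713, 1.7973) x4=(-1.2319, 1.8683, -1.4538)
step 4: x0=(1.1224, 1.2631, -1.0010) x1=(-1.3462, 1.7624, -0.8199) x2=(-1.5253, 1.1636, -0.1015) x3=(-1.9114, 0.4884, 1.8064) x4=(-1.2467, 1.9126, -1.5526)
step 5: x0=(1.1031, 1.2939, -0.9638) x1=(-1.3377, 1.7924, -0.7798) x2=(-1.5162, 1.1385, -0.0987) x3=(-1.9467, 0.5055, 1.8155) x4=(-1.2616, 1.9568, -1.6511)
step 6: x0=(1.0836, 1.3247, -0.9266) x1=(-1.3292, 1.8215, -0.7409) x2=(-1.5068, 1.1142, -0.0968) x3=(-1.9820, 0.5227, 1.8246) x4=(-1.2767, 2.0005, -1.7469)
step 7: x0=(1.0642, 1.3555, -0.8893) x1=(-1.3211, 1.8495, -0.7022) x2=(-1.4973, 1.0908, -0.0957) x3=(-2.0173, 0.5398, 1.8336) x4=(-1.2918, 2.0439, -1.8414)
step 8: x0=(1.0448, 1.3863, -0.8521) x1=(-1.3132, 1.8764, -0.6631) x2=(-1.4875, 1.0682, -0.0953) x3=(-2.0527, 0.5569, 1.8427) x4=(-1.3070, 2.0872, -1.9352)
step 9: x0=(1.0254, 1.4171, -0.8148) x1=(-1.3055, 1.9022, -0.6234) x2=(-1.4775, 1.0464, -0.0954) x3=(-2.0880, 0.5740, 1.8517) x4=(-1.3222, 2.1304, -2.0287)
step 10: x0=(1.0060, 1.4478, -0.7776) x1=(-1.2981, 1.9268, -0.5832) x2=(-1.4675, 1.0253, -0.0960) x3=(-2.1233, 0.5912, 1.8608) x4=(-1.3374, 2.1737, -2.1221)
step 11: x0=(0.9866, 1.4786, -0.7404) x1=(-1.2909, 1.9503, -0.5425) x2=(-1.4572, 1.0049, -0.0969) x3=(-2.1586, 0.6083, 1.8698) x4=(-1.3525, 2.2169, -2.2154)
step 12: x0=(0.9671, 1.5094, -0.7031) x1=(-1.2838, 1.9729, -0.5013) x2=(-1.4469, 0.9851, -0.0981) x3=(-2.1940, 0.6254, 1.8789) x4=(-1.3677, 2.2601, -2.3086)
step 13: x0=(0.9477, 1.5402, -0.6659) x1=(-1.2769, 1.9946, -0.4598) x2=(-1.4365, 0.9660, -0.0996) x3=(-2.2293, 0.6425, 1.8879) x4=(-1.3829, 2.3032, -2.4018)
step 14: x0=(0.9283, 1.5710, -0.6286) x1=(-1.2702, 2.0155, -0.4181) x2=(-1.4260, 0.9473, -0.1012) x3=(-2.2646, 0.6597, 1.8969) x4=(-1.3980, 2.3464, -2.4950)
step 15: x0=(0.9088, 1.6018, -0.5914) x1=(-1.2635, 2.0357, -0.3762) x2=(-1.4154, 0.9291, -0.1030) x3=(-2.2999, 0.6768, 1.9059) x4=(-1.4132, 2.3896, -2.5881)
step 16: x0=(0.8894, 1.6326, -0.5541) x1=(-1.2569, 2.0553, -0.3341) x2=(-1.4048, 0.9113, -0.1048) x3=(-2.3352, 0.6939, 1.9149) x4=(-1.4283, 2.4328, -2.6813)
step 17: x0=(0.8699, 1.6634, -0.5169) x1=(-1.2503, 2.0743, -0.2919) x2=(-1.3941, 0.8938, -0.1068) x3=(-2.3705, 0.7111, 1.9239) x4=(-1.4435, 2.4760, -2.7744)
step 18: x0=(0.8504, 1.6941, -0.4797) x1=(-1.2438, 2.0928, -0.2496) x2=(-1.3834, 0.8767, -0.1088) x3=(-2.4058, 0.7282, 1.9329) x4=(-1.4587, 2.5192, -2.8676)
step 19: x0=(0.8309, 1.7249, -0.4424) x1=(-1.2374, 2.1110, -0.2073) x2=(-1.3727, 0.8598, -0.1108) x3=(-2.4411, 0.7454, 1.9419) x4=(-1.4738, 2.5623, -2.9607)
step 20: x0=(0.8115, 1.7557, -0.4052) x1=(-1.2310, 2.1288, -0.1649) x2=(-1.3619, 0.8432, -0.1128) x3=(-2.4764, 0.7625, 1.9509) x4=(-1.4890, 2.6055, -3.0539)
step 21: x0=(0.7920, 1.7865, -0.3679) x1=(-1.2246, 2.1463, -0.1226) x2=(-1.3511, 0.8267, -0.1148) x3=(-2.5117, 0.7796, 1.9599) x4=(-1.5041, 2.6487, -3.1470)
step 22: x0=(0.7725, 1.8173, -0.3307) x1=(-1.2182, 2.1635, -0.0803) x2=(-1.3403, 0.8104, -0.1168) x3=(-2.5470, 0.7968, 1.9689) x4=(-1.5193, 2.6919, -3.2402)
step 23: x0=(0.7530, 1.8481, -0.2934) x1=(-1.2118, 2.1805, -0.0379) x2=(-1.3295, 0.7943, -0.1189) x3=(-2.5823, 0.8139, 1.9778) x4=(-1.5345, 2.7350, -3.3333)
step 24: x0=(0.7334, 1.8789, -0.2562) x1=(-1.2054, 2.1974, 0.0044) x2=(-1.3187, 0.7782, -0.1209) x3=(-2.6176, 0.8311, 1.9868) x4=(-1.5496, 2.7782, -3.4264)
step 25: x0=(0.7139, 1.9097, -0.2189) x1=(-1.1990, 2.2141, 0.0467) x2=(-1.3079, 0.7623, -0.1229) x3=(-2.6529, 0.8482, 1.9958) x4=(-1.5648, 2.8214, -3.5196)
step 26: x0=(0.6943, 1.9405, -0.1817) x1=(-1.1926, 2.2306, 0.0890) x2=(-1.2970, 0.7464, -0.1249) x3=(-2.6882, 0.8653, 2.0048) x4=(-1.5799, 2.8646, -3.6127)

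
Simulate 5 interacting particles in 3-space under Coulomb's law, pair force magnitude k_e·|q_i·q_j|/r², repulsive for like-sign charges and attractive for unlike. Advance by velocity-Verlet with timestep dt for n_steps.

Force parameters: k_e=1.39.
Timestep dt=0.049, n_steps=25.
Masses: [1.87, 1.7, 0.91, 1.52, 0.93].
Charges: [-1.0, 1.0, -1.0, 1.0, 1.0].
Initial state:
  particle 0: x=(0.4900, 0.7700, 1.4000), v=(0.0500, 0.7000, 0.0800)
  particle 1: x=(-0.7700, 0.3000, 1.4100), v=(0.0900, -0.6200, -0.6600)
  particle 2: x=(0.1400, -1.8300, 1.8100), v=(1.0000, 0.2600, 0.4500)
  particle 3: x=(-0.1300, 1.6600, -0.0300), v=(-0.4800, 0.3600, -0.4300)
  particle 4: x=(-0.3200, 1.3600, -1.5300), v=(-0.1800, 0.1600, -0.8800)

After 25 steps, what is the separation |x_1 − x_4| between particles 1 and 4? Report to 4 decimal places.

step 0: x0=(0.4900, 0.7700, 1.4000) x1=(-0.7700, 0.3000, 1.4100) x2=(0.1400, -1.8300, 1.8100) x3=(-0.1300, 1.6600, -0.0300) x4=(-0.3200, 1.3600, -1.5300)
step 1: x0=(0.4919, 0.8044, 1.4036) x1=(-0.7651, 0.2695, 1.3779) x2=(0.1888, -1.8171, 1.8319) x3=(-0.1533, 1.6777, -0.0505) x4=(-0.3288, 1.3677, -1.5738)
step 2: x0=(0.4927, 0.8390, 1.4065) x1=(-0.7592, 0.2387, 1.3464) x2=(0.2373, -1.8037, 1.8536) x3=(-0.1760, 1.6954, -0.0698) x4=(-0.3377, 1.3750, -1.6189)
step 3: x0=(0.4924, 0.8737, 1.4088) x1=(-0.7525, 0.2076, 1.3155) x2=(0.2853, -1.7899, 1.8749) x3=(-0.1983, 1.7132, -0.0881) x4=(-0.3465, 1.3820, -1.6652)
step 4: x0=(0.4912, 0.9084, 1.4104) x1=(-0.7448, 0.1763, 1.2853) x2=(0.3330, -1.7758, 1.8959) x3=(-0.2202, 1.7312, -0.1053) x4=(-0.3553, 1.3886, -1.7127)
step 5: x0=(0.4889, 0.9433, 1.4112) x1=(-0.7362, 0.1448, 1.2556) x2=(0.3803, -1.7612, 1.9167) x3=(-0.2415, 1.7492, -0.1214) x4=(-0.3640, 1.3950, -1.7614)
step 6: x0=(0.4858, 0.9781, 1.4114) x1=(-0.7269, 0.1132, 1.2266) x2=(0.4272, -1.7463, 1.9371) x3=(-0.2625, 1.7674, -0.1365) x4=(-0.3727, 1.4011, -1.8113)
step 7: x0=(0.4818, 1.0130, 1.4109) x1=(-0.7168, 0.0813, 1.1982) x2=(0.4736, -1.7310, 1.9571) x3=(-0.2831, 1.7857, -0.1505) x4=(-0.3814, 1.4069, -1.8622)
step 8: x0=(0.4770, 1.0478, 1.4097) x1=(-0.7059, 0.0493, 1.1704) x2=(0.5196, -1.7153, 1.9768) x3=(-0.3032, 1.8042, -0.1636) x4=(-0.3899, 1.4125, -1.9141)
step 9: x0=(0.4713, 1.0826, 1.4077) x1=(-0.6943, 0.0171, 1.1433) x2=(0.5652, -1.6993, 1.9961) x3=(-0.3230, 1.8228, -0.1757) x4=(-0.3984, 1.4179, -1.9670)
step 10: x0=(0.4649, 1.1173, 1.4051) x1=(-0.6820, -0.0152, 1.1168) x2=(0.6104, -1.6830, 2.0151) x3=(-0.3424, 1.8415, -0.1869) x4=(-0.4068, 1.4230, -2.0208)
step 11: x0=(0.4578, 1.1520, 1.4018) x1=(-0.6690, -0.0476, 1.0910) x2=(0.6551, -1.6663, 2.0336) x3=(-0.3615, 1.8605, -0.1972) x4=(-0.4152, 1.4279, -2.0755)
step 12: x0=(0.4501, 1.1866, 1.3978) x1=(-0.6555, -0.0802, 1.0658) x2=(0.6994, -1.6494, 2.0518) x3=(-0.3802, 1.8795, -0.2066) x4=(-0.4234, 1.4327, -2.1310)
step 13: x0=(0.4417, 1.2212, 1.3931) x1=(-0.6413, -0.1129, 1.0412) x2=(0.7432, -1.6321, 2.0696) x3=(-0.3986, 1.8987, -0.2150) x4=(-0.4315, 1.4372, -2.1873)
step 14: x0=(0.4326, 1.2557, 1.3877) x1=(-0.6266, -0.1457, 1.0173) x2=(0.7866, -1.6146, 2.0869) x3=(-0.4166, 1.9181, -0.2227) x4=(-0.4396, 1.4416, -2.2444)
step 15: x0=(0.4230, 1.2901, 1.3816) x1=(-0.6113, -0.1786, 0.9939) x2=(0.8295, -1.5968, 2.1038) x3=(-0.4343, 1.9376, -0.2294) x4=(-0.4476, 1.4458, -2.3021)
step 16: x0=(0.4128, 1.3244, 1.3748) x1=(-0.5955, -0.2117, 0.9711) x2=(0.8719, -1.5787, 2.1203) x3=(-0.4517, 1.9573, -0.2354) x4=(-0.4554, 1.4499, -2.3606)
step 17: x0=(0.4021, 1.3587, 1.3674) x1=(-0.5791, -0.2448, 0.9489) x2=(0.9139, -1.5605, 2.1364) x3=(-0.4688, 1.9771, -0.2405) x4=(-0.4632, 1.4539, -2.4197)
step 18: x0=(0.3908, 1.3929, 1.3593) x1=(-0.5623, -0.2781, 0.9273) x2=(0.9555, -1.5420, 2.1520) x3=(-0.4856, 1.9970, -0.2448) x4=(-0.4709, 1.4577, -2.4793)
step 19: x0=(0.3791, 1.4271, 1.3506) x1=(-0.5450, -0.3114, 0.9063) x2=(0.9966, -1.5232, 2.1671) x3=(-0.5020, 2.0171, -0.2483) x4=(-0.4785, 1.4615, -2.5396)
step 20: x0=(0.3668, 1.4612, 1.3412) x1=(-0.5273, -0.3448, 0.8858) x2=(1.0372, -1.5043, 2.1818) x3=(-0.5182, 2.0372, -0.2510) x4=(-0.4860, 1.4651, -2.6003)
step 21: x0=(0.3541, 1.4953, 1.3311) x1=(-0.5091, -0.3783, 0.8658) x2=(1.0773, -1.4853, 2.1961) x3=(-0.5340, 2.0575, -0.2529) x4=(-0.4935, 1.4687, -2.6616)
step 22: x0=(0.3410, 1.5293, 1.3204) x1=(-0.4905, -0.4120, 0.8463) x2=(1.1170, -1.4660, 2.2099) x3=(-0.5495, 2.0779, -0.2541) x4=(-0.5008, 1.4721, -2.7233)
step 23: x0=(0.3274, 1.5633, 1.3090) x1=(-0.4715, -0.4456, 0.8274) x2=(1.1563, -1.4466, 2.2232) x3=(-0.5647, 2.0984, -0.2545) x4=(-0.5081, 1.4755, -2.7855)
step 24: x0=(0.3133, 1.5972, 1.2970) x1=(-0.4521, -0.4794, 0.8089) x2=(1.1951, -1.4271, 2.2361) x3=(-0.5796, 2.1189, -0.2541) x4=(-0.5153, 1.4788, -2.8481)
step 25: x0=(0.2989, 1.6311, 1.2844) x1=(-0.4324, -0.5132, 0.7910) x2=(1.2334, -1.4074, 2.2485) x3=(-0.5942, 2.1396, -0.2529) x4=(-0.5224, 1.4821, -2.9111)

4.2065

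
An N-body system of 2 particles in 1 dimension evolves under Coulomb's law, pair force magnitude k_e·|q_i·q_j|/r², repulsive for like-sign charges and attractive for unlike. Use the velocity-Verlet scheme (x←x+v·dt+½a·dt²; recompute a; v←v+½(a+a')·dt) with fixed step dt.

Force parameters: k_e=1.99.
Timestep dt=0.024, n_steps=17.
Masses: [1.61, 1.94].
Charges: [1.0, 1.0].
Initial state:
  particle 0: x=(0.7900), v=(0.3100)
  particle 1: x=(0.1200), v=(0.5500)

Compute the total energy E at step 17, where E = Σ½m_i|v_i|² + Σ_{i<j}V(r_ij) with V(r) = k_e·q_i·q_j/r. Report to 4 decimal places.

step 0: x0=(0.7900) x1=(0.1200)
step 1: x0=(0.7982) x1=(0.1325)
step 2: x0=(0.8081) x1=(0.1438)
step 3: x0=(0.8195) x1=(0.1536)
step 4: x0=(0.8326) x1=(0.1622)
step 5: x0=(0.8472) x1=(0.1694)
step 6: x0=(0.8634) x1=(0.1753)
step 7: x0=(0.8811) x1=(0.1800)
step 8: x0=(0.9003) x1=(0.1835)
step 9: x0=(0.9208) x1=(0.1858)
step 10: x0=(0.9426) x1=(0.1871)
step 11: x0=(0.9657) x1=(0.1873)
step 12: x0=(0.9900) x1=(0.1865)
step 13: x0=(1.0154) x1=(0.1848)
step 14: x0=(1.0418) x1=(0.1823)
step 15: x0=(1.0691) x1=(0.1790)
step 16: x0=(1.0974) x1=(0.1749)
step 17: x0=(1.1265) x1=(0.1701)
step 0 velocities: v0=(0.3100) v1=(0.5500)
step 0: KE=0.3708, PE=2.9701, E=3.3409
step 17 velocities: v0=(1.2289) v1=(-0.2126)
step 17: KE=1.2594, PE=2.0807, E=3.3401

3.3401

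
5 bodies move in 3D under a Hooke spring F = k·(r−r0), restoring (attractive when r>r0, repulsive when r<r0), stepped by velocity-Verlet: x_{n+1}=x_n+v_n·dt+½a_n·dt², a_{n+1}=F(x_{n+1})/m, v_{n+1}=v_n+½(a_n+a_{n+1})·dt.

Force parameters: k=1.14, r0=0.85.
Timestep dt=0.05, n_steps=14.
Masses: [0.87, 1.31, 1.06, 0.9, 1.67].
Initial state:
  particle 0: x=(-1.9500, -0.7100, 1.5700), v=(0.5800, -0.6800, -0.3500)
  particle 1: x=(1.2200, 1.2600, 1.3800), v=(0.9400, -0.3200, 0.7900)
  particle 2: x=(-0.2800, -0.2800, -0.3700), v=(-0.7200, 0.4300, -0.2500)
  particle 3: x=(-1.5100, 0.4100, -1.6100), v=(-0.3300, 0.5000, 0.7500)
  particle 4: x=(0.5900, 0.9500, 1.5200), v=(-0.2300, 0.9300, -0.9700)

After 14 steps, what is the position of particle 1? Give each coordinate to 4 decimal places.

step 0: x0=(-1.9500, -0.7100, 1.5700) x1=(1.2200, 1.2600, 1.3800) x2=(-0.2800, -0.2800, -0.3700) x3=(-1.5100, 0.4100, -1.6100) x4=(0.5900, 0.9500, 1.5200)
step 1: x0=(-1.9116, -0.7377, 1.5462) x1=(1.2610, 1.2405, 1.4157) x2=(-0.3163, -0.2559, -0.3784) x3=(-1.5199, 0.4348, -1.5600) x4=(0.5750, 0.9944, 1.4684)
step 2: x0=(-1.8549, -0.7524, 1.5100) x1=(1.2896, 1.2141, 1.4438) x2=(-0.3526, -0.2266, -0.3784) x3=(-1.5166, 0.4591, -1.4858) x4=(0.5529, 1.0345, 1.4110)
step 3: x0=(-1.7805, -0.7539, 1.4622) x1=(1.3059, 1.1810, 1.4641) x2=(-0.3885, -0.1925, -0.3702) x3=(-1.5002, 0.4827, -1.3885) x4=(0.5241, 1.0702, 1.3478)
step 4: x0=(-1.6895, -0.7421, 1.4034) x1=(1.3097, 1.1413, 1.4767) x2=(-0.4236, -0.1537, -0.3537) x3=(-1.4708, 0.5056, -1.2693) x4=(0.4889, 1.1016, 1.2795)
step 5: x0=(-1.5828, -0.7173, 1.3347) x1=(1.3011, 1.0955, 1.4818) x2=(-0.4572, -0.1105, -0.3292) x3=(-1.4289, 0.5277, -1.1300) x4=(0.4475, 1.1287, 1.2063)
step 6: x0=(-1.4620, -0.6799, 1.2573) x1=(1.2805, 1.0439, 1.4794) x2=(-0.4889, -0.0634, -0.2970) x3=(-1.3751, 0.5490, -0.9725) x4=(0.4006, 1.1515, 1.1289)
step 7: x0=(-1.3284, -0.6304, 1.1724) x1=(1.2482, 0.9871, 1.4698) x2=(-0.5181, -0.0126, -0.2575) x3=(-1.3102, 0.5696, -0.7990) x4=(0.3487, 1.1704, 1.0477)
step 8: x0=(-1.1837, -0.5697, 1.0814) x1=(1.2046, 0.9257, 1.4533) x2=(-0.5444, 0.0413, -0.2112) x3=(-1.2352, 0.5897, -0.6118) x4=(0.2924, 1.1853, 0.9634)
step 9: x0=(-1.0296, -0.4988, 0.9859) x1=(1.1506, 0.8602, 1.4303) x2=(-0.5674, 0.0978, -0.1587) x3=(-1.1510, 0.6093, -0.4134) x4=(0.2325, 1.1965, 0.8766)
step 10: x0=(-0.8679, -0.4189, 0.8873) x1=(1.0869, 0.7915, 1.4013) x2=(-0.5867, 0.1566, -0.1009) x3=(-1.0590, 0.6288, -0.2062) x4=(0.1696, 1.2044, 0.7880)
step 11: x0=(-0.7002, -0.3315, 0.7871) x1=(1.0145, 0.7202, 1.3667) x2=(-0.6021, 0.2169, -0.0386) x3=(-0.9606, 0.6485, 0.0075) x4=(0.1046, 1.2092, 0.6983)
step 12: x0=(-0.5280, -0.2381, 0.6866) x1=(0.9342, 0.6471, 1.3271) x2=(-0.6136, 0.2784, 0.0271) x3=(-0.8571, 0.6687, 0.2258) x4=(0.0381, 1.2114, 0.6081)
step 13: x0=(-0.3527, -0.1405, 0.5869) x1=(0.8473, 0.5730, 1.2831) x2=(-0.6216, 0.3406, 0.0950) x3=(-0.7499, 0.6895, 0.4471) x4=(-0.0291, 1.2113, 0.5178)
step 14: x0=(-0.1751, -0.0400, 0.4883) x1=(0.7549, 0.4985, 1.2355) x2=(-0.6269, 0.4032, 0.1641) x3=(-0.6401, 0.7107, 0.6706) x4=(-0.0962, 1.2096, 0.4279)

(0.7549, 0.4985, 1.2355)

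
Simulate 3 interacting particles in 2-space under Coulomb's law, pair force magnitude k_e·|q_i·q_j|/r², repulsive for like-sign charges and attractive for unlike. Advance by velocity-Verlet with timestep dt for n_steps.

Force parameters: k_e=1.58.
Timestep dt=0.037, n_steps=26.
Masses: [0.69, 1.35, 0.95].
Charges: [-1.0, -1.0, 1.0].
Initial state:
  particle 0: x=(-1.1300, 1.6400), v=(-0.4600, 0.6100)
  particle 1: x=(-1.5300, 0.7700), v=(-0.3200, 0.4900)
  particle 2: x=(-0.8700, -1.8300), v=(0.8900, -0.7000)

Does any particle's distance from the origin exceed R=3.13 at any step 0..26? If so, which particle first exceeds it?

yes, particle 0

step 0: x0=(-1.1300, 1.6400) x1=(-1.5300, 0.7700) x2=(-0.8700, -1.8300)
step 1: x0=(-1.1463, 1.6640) x1=(-1.5422, 0.7872) x2=(-0.8371, -1.8557)
step 2: x0=(-1.1612, 1.6908) x1=(-1.5550, 0.8027) x2=(-0.8043, -1.8808)
step 3: x0=(-1.1747, 1.7205) x1=(-1.5685, 0.8164) x2=(-0.7716, -1.9055)
step 4: x0=(-1.1869, 1.7528) x1=(-1.5825, 0.8284) x2=(-0.7390, -1.9298)
step 5: x0=(-1.1978, 1.7878) x1=(-1.5972, 0.8387) x2=(-0.7065, -1.9537)
step 6: x0=(-1.2076, 1.8252) x1=(-1.6124, 0.8475) x2=(-0.6742, -1.9771)
step 7: x0=(-1.2163, 1.8651) x1=(-1.6280, 0.8548) x2=(-0.6419, -2.0002)
step 8: x0=(-1.2239, 1.9072) x1=(-1.6441, 0.8606) x2=(-0.6097, -2.0228)
step 9: x0=(-1.2306, 1.9514) x1=(-1.6606, 0.8652) x2=(-0.5776, -2.0451)
step 10: x0=(-1.2365, 1.9975) x1=(-1.6775, 0.8685) x2=(-0.5456, -2.0670)
step 11: x0=(-1.2415, 2.0454) x1=(-1.6948, 0.8706) x2=(-0.5137, -2.0886)
step 12: x0=(-1.2457, 2.0950) x1=(-1.7123, 0.8717) x2=(-0.4820, -2.1099)
step 13: x0=(-1.2493, 2.1462) x1=(-1.7301, 0.8717) x2=(-0.4503, -2.1308)
step 14: x0=(-1.2523, 2.1987) x1=(-1.7482, 0.8708) x2=(-0.4188, -2.1514)
step 15: x0=(-1.2547, 2.2526) x1=(-1.7664, 0.8690) x2=(-0.3873, -2.1717)
step 16: x0=(-1.2566, 2.3077) x1=(-1.7849, 0.8663) x2=(-0.3560, -2.1917)
step 17: x0=(-1.2579, 2.3638) x1=(-1.8036, 0.8629) x2=(-0.3247, -2.2114)
step 18: x0=(-1.2588, 2.4210) x1=(-1.8224, 0.8588) x2=(-0.2936, -2.2309)
step 19: x0=(-1.2594, 2.4791) x1=(-1.8413, 0.8541) x2=(-0.2626, -2.2501)
step 20: x0=(-1.2595, 2.5381) x1=(-1.8604, 0.8487) x2=(-0.2316, -2.2690)
step 21: x0=(-1.2593, 2.5979) x1=(-1.8795, 0.8427) x2=(-0.2008, -2.2876)
step 22: x0=(-1.2587, 2.6584) x1=(-1.8988, 0.8362) x2=(-0.1701, -2.3060)
step 23: x0=(-1.2578, 2.7195) x1=(-1.9181, 0.8291) x2=(-0.1395, -2.3242)
step 24: x0=(-1.2567, 2.7813) x1=(-1.9375, 0.8216) x2=(-0.1090, -2.3421)
step 25: x0=(-1.2553, 2.8437) x1=(-1.9570, 0.8136) x2=(-0.0786, -2.3598)
step 26: x0=(-1.2537, 2.9066) x1=(-1.9766, 0.8052) x2=(-0.0483, -2.3773)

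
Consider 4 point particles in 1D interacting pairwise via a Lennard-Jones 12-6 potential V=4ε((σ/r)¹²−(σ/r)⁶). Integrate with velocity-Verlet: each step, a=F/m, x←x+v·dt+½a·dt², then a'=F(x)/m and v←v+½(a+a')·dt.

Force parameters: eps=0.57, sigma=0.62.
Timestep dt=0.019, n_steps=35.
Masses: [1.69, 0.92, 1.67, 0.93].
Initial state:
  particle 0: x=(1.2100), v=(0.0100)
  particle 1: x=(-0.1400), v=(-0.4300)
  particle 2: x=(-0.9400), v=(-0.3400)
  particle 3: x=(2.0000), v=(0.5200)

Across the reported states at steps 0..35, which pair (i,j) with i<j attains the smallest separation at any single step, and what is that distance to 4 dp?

step 0: x0=(1.2100) x1=(-0.1400) x2=(-0.9400) x3=(2.0000)
step 1: x0=(1.2104) x1=(-0.1486) x2=(-0.9462) x3=(2.0095)
step 2: x0=(1.2112) x1=(-0.1579) x2=(-0.9520) x3=(2.0181)
step 3: x0=(1.2125) x1=(-0.1681) x2=(-0.9573) x3=(2.0259)
step 4: x0=(1.2142) x1=(-0.1791) x2=(-0.9622) x3=(2.0330)
step 5: x0=(1.2163) x1=(-0.1909) x2=(-0.9665) x3=(2.0393)
step 6: x0=(1.2187) x1=(-0.2035) x2=(-0.9704) x3=(2.0449)
step 7: x0=(1.2216) x1=(-0.2170) x2=(-0.9739) x3=(2.0497)
step 8: x0=(1.2248) x1=(-0.2312) x2=(-0.9768) x3=(2.0538)
step 9: x0=(1.2285) x1=(-0.2463) x2=(-0.9793) x3=(2.0571)
step 10: x0=(1.2325) x1=(-0.2621) x2=(-0.9814) x3=(2.0597)
step 11: x0=(1.2369) x1=(-0.2784) x2=(-0.9832) x3=(2.0616)
step 12: x0=(1.2417) x1=(-0.2950) x2=(-0.9849) x3=(2.0628)
step 13: x0=(1.2470) x1=(-0.3113) x2=(-0.9867) x3=(2.0631)
step 14: x0=(1.2526) x1=(-0.3266) x2=(-0.9890) x3=(2.0628)
step 15: x0=(1.2587) x1=(-0.3401) x2=(-0.9923) x3=(2.0616)
step 16: x0=(1.2652) x1=(-0.3507) x2=(-0.9972) x3=(2.0596)
step 17: x0=(1.2721) x1=(-0.3576) x2=(-1.0041) x3=(2.0568)
step 18: x0=(1.2795) x1=(-0.3610) x2=(-1.0130) x3=(2.0531)
step 19: x0=(1.2874) x1=(-0.3615) x2=(-1.0235) x3=(2.0486)
step 20: x0=(1.2958) x1=(-0.3600) x2=(-1.0350) x3=(2.0433)
step 21: x0=(1.3045) x1=(-0.3575) x2=(-1.0471) x3=(2.0371)
step 22: x0=(1.3137) x1=(-0.3549) x2=(-1.0593) x3=(2.0302)
step 23: x0=(1.3231) x1=(-0.3524) x2=(-1.0713) x3=(2.0228)
step 24: x0=(1.3326) x1=(-0.3505) x2=(-1.0831) x3=(2.0153)
step 25: x0=(1.3418) x1=(-0.3493) x2=(-1.0944) x3=(2.0084)
step 26: x0=(1.3502) x1=(-0.3489) x2=(-1.1053) x3=(2.0029)
step 27: x0=(1.3570) x1=(-0.3493) x2=(-1.1158) x3=(2.0003)
step 28: x0=(1.3616) x1=(-0.3506) x2=(-1.1258) x3=(2.0016)
step 29: x0=(1.3637) x1=(-0.3528) x2=(-1.1353) x3=(2.0075)
step 30: x0=(1.3637) x1=(-0.3557) x2=(-1.1443) x3=(2.0172)
step 31: x0=(1.3622) x1=(-0.3596) x2=(-1.1528) x3=(2.0297)
step 32: x0=(1.3599) x1=(-0.3642) x2=(-1.1609) x3=(2.0436)
step 33: x0=(1.3573) x1=(-0.3697) x2=(-1.1686) x3=(2.0580)
step 34: x0=(1.3548) x1=(-0.3760) x2=(-1.1757) x3=(2.0722)
step 35: x0=(1.3525) x1=(-0.3832) x2=(-1.1825) x3=(2.0860)

pair (0,3), distance 0.6400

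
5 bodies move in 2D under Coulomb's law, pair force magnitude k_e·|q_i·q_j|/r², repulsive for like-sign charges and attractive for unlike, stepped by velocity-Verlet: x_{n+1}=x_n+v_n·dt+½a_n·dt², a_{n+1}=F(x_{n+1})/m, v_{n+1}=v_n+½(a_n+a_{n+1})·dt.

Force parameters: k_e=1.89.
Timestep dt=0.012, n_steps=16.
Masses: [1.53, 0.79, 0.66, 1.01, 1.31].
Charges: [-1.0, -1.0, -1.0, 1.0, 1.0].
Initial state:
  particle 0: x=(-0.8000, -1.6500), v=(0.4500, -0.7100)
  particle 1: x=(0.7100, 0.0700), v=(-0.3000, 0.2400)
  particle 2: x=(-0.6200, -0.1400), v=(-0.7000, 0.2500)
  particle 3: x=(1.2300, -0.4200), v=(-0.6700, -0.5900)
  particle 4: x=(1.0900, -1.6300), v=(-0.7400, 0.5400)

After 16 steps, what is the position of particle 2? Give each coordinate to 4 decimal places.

(-0.7575, -0.0842)

step 0: x0=(-0.8000, -1.6500) x1=(0.7100, 0.0700) x2=(-0.6200, -0.1400) x3=(1.2300, -0.4200) x4=(1.0900, -1.6300)
step 1: x0=(-0.7946, -1.6586) x1=(0.7068, 0.0726) x2=(-0.6284, -0.1370) x3=(1.2217, -0.4268) x4=(1.0811, -1.6235)
step 2: x0=(-0.7891, -1.6672) x1=(0.7043, 0.0748) x2=(-0.6369, -0.1339) x3=(1.2130, -0.4331) x4=(1.0720, -1.6171)
step 3: x0=(-0.7836, -1.6759) x1=(0.7025, 0.0764) x2=(-0.6453, -0.1307) x3=(1.2038, -0.4388) x4=(1.0628, -1.6108)
step 4: x0=(-0.7780, -1.6847) x1=(0.7015, 0.0775) x2=(-0.6538, -0.1275) x3=(1.1941, -0.4440) x4=(1.0535, -1.6045)
step 5: x0=(-0.7724, -1.6936) x1=(0.7011, 0.0781) x2=(-0.6623, -0.1242) x3=(1.1840, -0.4486) x4=(1.0441, -1.5982)
step 6: x0=(-0.7667, -1.7026) x1=(0.7015, 0.0782) x2=(-0.6709, -0.1208) x3=(1.1734, -0.4527) x4=(1.0345, -1.5921)
step 7: x0=(-0.7610, -1.7116) x1=(0.7025, 0.0777) x2=(-0.6795, -0.1174) x3=(1.1624, -0.4561) x4=(1.0248, -1.5859)
step 8: x0=(-0.7552, -1.7207) x1=(0.7043, 0.0766) x2=(-0.6881, -0.1139) x3=(1.1509, -0.4590) x4=(1.0150, -1.5799)
step 9: x0=(-0.7493, -1.7299) x1=(0.7067, 0.0749) x2=(-0.6967, -0.1104) x3=(1.1390, -0.4612) x4=(1.0051, -1.5739)
step 10: x0=(-0.7434, -1.7392) x1=(0.7098, 0.0727) x2=(-0.7053, -0.1068) x3=(1.1266, -0.4628) x4=(0.9950, -1.5680)
step 11: x0=(-0.7374, -1.7485) x1=(0.7136, 0.0698) x2=(-0.7140, -0.1031) x3=(1.1138, -0.4637) x4=(0.9848, -1.5622)
step 12: x0=(-0.7314, -1.7579) x1=(0.7181, 0.0662) x2=(-0.7227, -0.0994) x3=(1.1005, -0.4640) x4=(0.9744, -1.5564)
step 13: x0=(-0.7253, -1.7673) x1=(0.7233, 0.0619) x2=(-0.7313, -0.0957) x3=(1.0867, -0.4635) x4=(0.9640, -1.5507)
step 14: x0=(-0.7191, -1.7768) x1=(0.7292, 0.0568) x2=(-0.7400, -0.0919) x3=(1.0725, -0.4623) x4=(0.9534, -1.5451)
step 15: x0=(-0.7128, -1.7864) x1=(0.7358, 0.0510) x2=(-0.7488, -0.0881) x3=(1.0578, -0.4603) x4=(0.9426, -1.5396)
step 16: x0=(-0.7065, -1.7960) x1=(0.7431, 0.0443) x2=(-0.7575, -0.0842) x3=(1.0426, -0.4574) x4=(0.9317, -1.5341)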